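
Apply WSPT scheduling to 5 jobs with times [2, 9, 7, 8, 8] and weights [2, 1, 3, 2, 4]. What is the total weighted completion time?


Compute p/w ratios and sort ascending (WSPT): [(2, 2), (8, 4), (7, 3), (8, 2), (9, 1)]
Compute weighted completion times:
  Job (p=2,w=2): C=2, w*C=2*2=4
  Job (p=8,w=4): C=10, w*C=4*10=40
  Job (p=7,w=3): C=17, w*C=3*17=51
  Job (p=8,w=2): C=25, w*C=2*25=50
  Job (p=9,w=1): C=34, w*C=1*34=34
Total weighted completion time = 179

179


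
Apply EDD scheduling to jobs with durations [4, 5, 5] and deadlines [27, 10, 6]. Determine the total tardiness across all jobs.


Sort by due date (EDD order): [(5, 6), (5, 10), (4, 27)]
Compute completion times and tardiness:
  Job 1: p=5, d=6, C=5, tardiness=max(0,5-6)=0
  Job 2: p=5, d=10, C=10, tardiness=max(0,10-10)=0
  Job 3: p=4, d=27, C=14, tardiness=max(0,14-27)=0
Total tardiness = 0

0


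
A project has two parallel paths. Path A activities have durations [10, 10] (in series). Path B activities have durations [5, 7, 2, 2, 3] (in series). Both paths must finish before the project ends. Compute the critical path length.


Path A total = 10 + 10 = 20
Path B total = 5 + 7 + 2 + 2 + 3 = 19
Critical path = longest path = max(20, 19) = 20

20


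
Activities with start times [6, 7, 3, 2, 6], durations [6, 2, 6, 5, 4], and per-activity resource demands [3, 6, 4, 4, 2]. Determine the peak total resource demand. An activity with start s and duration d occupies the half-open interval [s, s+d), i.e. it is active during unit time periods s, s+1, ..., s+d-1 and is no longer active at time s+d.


Each activity i is active on [start_i, start_i + duration_i).
Compute total resource usage per time slot:
  t=0: active resources = [], total = 0
  t=1: active resources = [], total = 0
  t=2: active resources = [4], total = 4
  t=3: active resources = [4, 4], total = 8
  t=4: active resources = [4, 4], total = 8
  t=5: active resources = [4, 4], total = 8
  t=6: active resources = [3, 4, 4, 2], total = 13
  t=7: active resources = [3, 6, 4, 2], total = 15
  t=8: active resources = [3, 6, 4, 2], total = 15
  t=9: active resources = [3, 2], total = 5
  t=10: active resources = [3], total = 3
  t=11: active resources = [3], total = 3
Peak resource demand = 15

15


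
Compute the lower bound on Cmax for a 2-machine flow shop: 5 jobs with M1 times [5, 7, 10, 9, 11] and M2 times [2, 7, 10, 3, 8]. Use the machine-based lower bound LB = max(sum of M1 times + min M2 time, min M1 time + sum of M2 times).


LB1 = sum(M1 times) + min(M2 times) = 42 + 2 = 44
LB2 = min(M1 times) + sum(M2 times) = 5 + 30 = 35
Lower bound = max(LB1, LB2) = max(44, 35) = 44

44


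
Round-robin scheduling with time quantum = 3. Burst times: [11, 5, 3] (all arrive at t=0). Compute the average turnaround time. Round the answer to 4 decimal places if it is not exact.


Time quantum = 3
Execution trace:
  J1 runs 3 units, time = 3
  J2 runs 3 units, time = 6
  J3 runs 3 units, time = 9
  J1 runs 3 units, time = 12
  J2 runs 2 units, time = 14
  J1 runs 3 units, time = 17
  J1 runs 2 units, time = 19
Finish times: [19, 14, 9]
Average turnaround = 42/3 = 14.0

14.0


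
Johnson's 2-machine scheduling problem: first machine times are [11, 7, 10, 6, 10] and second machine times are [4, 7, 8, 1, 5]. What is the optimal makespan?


Apply Johnson's rule:
  Group 1 (a <= b): [(2, 7, 7)]
  Group 2 (a > b): [(3, 10, 8), (5, 10, 5), (1, 11, 4), (4, 6, 1)]
Optimal job order: [2, 3, 5, 1, 4]
Schedule:
  Job 2: M1 done at 7, M2 done at 14
  Job 3: M1 done at 17, M2 done at 25
  Job 5: M1 done at 27, M2 done at 32
  Job 1: M1 done at 38, M2 done at 42
  Job 4: M1 done at 44, M2 done at 45
Makespan = 45

45


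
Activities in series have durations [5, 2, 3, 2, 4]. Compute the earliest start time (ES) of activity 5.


Activity 5 starts after activities 1 through 4 complete.
Predecessor durations: [5, 2, 3, 2]
ES = 5 + 2 + 3 + 2 = 12

12


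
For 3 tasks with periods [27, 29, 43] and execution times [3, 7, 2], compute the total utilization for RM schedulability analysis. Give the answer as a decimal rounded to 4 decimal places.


Compute individual utilizations (exact fractions):
  Task 1: C/T = 3/27 = 1/9 (approx. 0.1111)
  Task 2: C/T = 7/29 (approx. 0.2414)
  Task 3: C/T = 2/43 (approx. 0.0465)
Total utilization U = 1/9 + 7/29 + 2/43 = 4478/11223
Rounded to 4 decimal places: U = 0.3990
RM (Liu & Layland) bound for 3 tasks = 0.779763; compare with U = 4478/11223 (approx. 0.399002)
U <= bound, so schedulable by RM sufficient condition.

0.3990


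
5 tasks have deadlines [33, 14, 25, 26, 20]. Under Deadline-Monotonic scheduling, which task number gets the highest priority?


Sort tasks by relative deadline (ascending):
  Task 2: deadline = 14
  Task 5: deadline = 20
  Task 3: deadline = 25
  Task 4: deadline = 26
  Task 1: deadline = 33
Priority order (highest first): [2, 5, 3, 4, 1]
Highest priority task = 2

2


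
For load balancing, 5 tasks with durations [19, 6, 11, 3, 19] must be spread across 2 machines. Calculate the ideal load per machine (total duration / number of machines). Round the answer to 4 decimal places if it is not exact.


Total processing time = 19 + 6 + 11 + 3 + 19 = 58
Number of machines = 2
Ideal balanced load = 58 / 2 = 29.0

29.0


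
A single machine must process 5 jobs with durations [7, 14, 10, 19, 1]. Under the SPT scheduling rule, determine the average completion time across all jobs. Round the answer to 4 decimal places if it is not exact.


Sort jobs by processing time (SPT order): [1, 7, 10, 14, 19]
Compute completion times sequentially:
  Job 1: processing = 1, completes at 1
  Job 2: processing = 7, completes at 8
  Job 3: processing = 10, completes at 18
  Job 4: processing = 14, completes at 32
  Job 5: processing = 19, completes at 51
Sum of completion times = 110
Average completion time = 110/5 = 22.0

22.0


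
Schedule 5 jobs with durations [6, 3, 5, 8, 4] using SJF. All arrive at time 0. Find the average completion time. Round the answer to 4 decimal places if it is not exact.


SJF order (ascending): [3, 4, 5, 6, 8]
Completion times:
  Job 1: burst=3, C=3
  Job 2: burst=4, C=7
  Job 3: burst=5, C=12
  Job 4: burst=6, C=18
  Job 5: burst=8, C=26
Average completion = 66/5 = 13.2

13.2


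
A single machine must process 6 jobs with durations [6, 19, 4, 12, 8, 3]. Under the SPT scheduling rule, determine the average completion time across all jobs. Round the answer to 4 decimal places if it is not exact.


Sort jobs by processing time (SPT order): [3, 4, 6, 8, 12, 19]
Compute completion times sequentially:
  Job 1: processing = 3, completes at 3
  Job 2: processing = 4, completes at 7
  Job 3: processing = 6, completes at 13
  Job 4: processing = 8, completes at 21
  Job 5: processing = 12, completes at 33
  Job 6: processing = 19, completes at 52
Sum of completion times = 129
Average completion time = 129/6 = 21.5

21.5


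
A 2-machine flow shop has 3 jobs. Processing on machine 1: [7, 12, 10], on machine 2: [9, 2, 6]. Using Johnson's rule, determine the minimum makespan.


Apply Johnson's rule:
  Group 1 (a <= b): [(1, 7, 9)]
  Group 2 (a > b): [(3, 10, 6), (2, 12, 2)]
Optimal job order: [1, 3, 2]
Schedule:
  Job 1: M1 done at 7, M2 done at 16
  Job 3: M1 done at 17, M2 done at 23
  Job 2: M1 done at 29, M2 done at 31
Makespan = 31

31


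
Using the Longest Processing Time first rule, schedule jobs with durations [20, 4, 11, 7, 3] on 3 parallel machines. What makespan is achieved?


Sort jobs in decreasing order (LPT): [20, 11, 7, 4, 3]
Assign each job to the least loaded machine:
  Machine 1: jobs [20], load = 20
  Machine 2: jobs [11, 3], load = 14
  Machine 3: jobs [7, 4], load = 11
Makespan = max load = 20

20


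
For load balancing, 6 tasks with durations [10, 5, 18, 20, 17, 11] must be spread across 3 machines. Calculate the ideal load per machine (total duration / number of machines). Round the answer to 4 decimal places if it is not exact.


Total processing time = 10 + 5 + 18 + 20 + 17 + 11 = 81
Number of machines = 3
Ideal balanced load = 81 / 3 = 27.0

27.0


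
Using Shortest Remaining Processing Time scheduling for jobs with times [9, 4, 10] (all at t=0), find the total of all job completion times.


Since all jobs arrive at t=0, SRPT equals SPT ordering.
SPT order: [4, 9, 10]
Completion times:
  Job 1: p=4, C=4
  Job 2: p=9, C=13
  Job 3: p=10, C=23
Total completion time = 4 + 13 + 23 = 40

40


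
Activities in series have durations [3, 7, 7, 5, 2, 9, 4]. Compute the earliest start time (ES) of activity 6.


Activity 6 starts after activities 1 through 5 complete.
Predecessor durations: [3, 7, 7, 5, 2]
ES = 3 + 7 + 7 + 5 + 2 = 24

24


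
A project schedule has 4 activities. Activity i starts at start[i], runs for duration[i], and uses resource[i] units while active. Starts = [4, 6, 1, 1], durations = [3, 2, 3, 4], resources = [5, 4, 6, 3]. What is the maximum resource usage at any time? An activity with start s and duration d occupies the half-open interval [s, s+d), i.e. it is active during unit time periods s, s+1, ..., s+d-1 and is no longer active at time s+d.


Each activity i is active on [start_i, start_i + duration_i).
Compute total resource usage per time slot:
  t=0: active resources = [], total = 0
  t=1: active resources = [6, 3], total = 9
  t=2: active resources = [6, 3], total = 9
  t=3: active resources = [6, 3], total = 9
  t=4: active resources = [5, 3], total = 8
  t=5: active resources = [5], total = 5
  t=6: active resources = [5, 4], total = 9
  t=7: active resources = [4], total = 4
Peak resource demand = 9

9


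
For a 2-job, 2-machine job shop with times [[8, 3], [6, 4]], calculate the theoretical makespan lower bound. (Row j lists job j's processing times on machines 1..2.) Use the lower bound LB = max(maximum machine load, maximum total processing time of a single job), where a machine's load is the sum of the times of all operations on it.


Machine loads:
  Machine 1: 8 + 6 = 14
  Machine 2: 3 + 4 = 7
Max machine load = 14
Job totals:
  Job 1: 11
  Job 2: 10
Max job total = 11
Lower bound = max(14, 11) = 14

14


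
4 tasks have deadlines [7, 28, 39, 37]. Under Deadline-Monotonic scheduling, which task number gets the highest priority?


Sort tasks by relative deadline (ascending):
  Task 1: deadline = 7
  Task 2: deadline = 28
  Task 4: deadline = 37
  Task 3: deadline = 39
Priority order (highest first): [1, 2, 4, 3]
Highest priority task = 1

1


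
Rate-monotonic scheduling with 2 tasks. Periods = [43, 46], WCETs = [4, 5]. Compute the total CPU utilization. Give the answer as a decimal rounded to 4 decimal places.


Compute individual utilizations (exact fractions):
  Task 1: C/T = 4/43 (approx. 0.093)
  Task 2: C/T = 5/46 (approx. 0.1087)
Total utilization U = 4/43 + 5/46 = 399/1978
Rounded to 4 decimal places: U = 0.2017
RM (Liu & Layland) bound for 2 tasks = 0.828427; compare with U = 399/1978 (approx. 0.201719)
U <= bound, so schedulable by RM sufficient condition.

0.2017


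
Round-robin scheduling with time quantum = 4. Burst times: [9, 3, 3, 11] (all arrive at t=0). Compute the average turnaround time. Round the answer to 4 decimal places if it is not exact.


Time quantum = 4
Execution trace:
  J1 runs 4 units, time = 4
  J2 runs 3 units, time = 7
  J3 runs 3 units, time = 10
  J4 runs 4 units, time = 14
  J1 runs 4 units, time = 18
  J4 runs 4 units, time = 22
  J1 runs 1 units, time = 23
  J4 runs 3 units, time = 26
Finish times: [23, 7, 10, 26]
Average turnaround = 66/4 = 16.5

16.5


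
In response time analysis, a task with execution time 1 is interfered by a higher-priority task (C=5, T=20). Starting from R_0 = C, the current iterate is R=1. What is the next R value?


R_next = C + ceil(R_prev / T_hp) * C_hp
ceil(1 / 20) = ceil(0.05) = 1
Interference = 1 * 5 = 5
R_next = 1 + 5 = 6

6


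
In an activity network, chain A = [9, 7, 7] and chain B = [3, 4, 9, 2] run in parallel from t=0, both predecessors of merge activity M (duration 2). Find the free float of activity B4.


ES(B4) = sum of predecessors on chain B = 16
EF(B4) = ES + duration = 16 + 2 = 18
Successor of B4 is M. ES(M) = max(sum(A), sum(B)) = max(23, 18) = 23
Free float = ES(successor) - EF(current) = 23 - 18 = 5

5


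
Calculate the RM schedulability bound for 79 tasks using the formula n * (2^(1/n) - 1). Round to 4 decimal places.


Compute 2^(1/79) = 1.0088126194
Subtract 1: 1.0088126194 - 1 = 0.0088126194
Multiply by n: 79 * 0.0088126194 = 0.6961969326
Round to 4 dp: 0.6962

0.6962


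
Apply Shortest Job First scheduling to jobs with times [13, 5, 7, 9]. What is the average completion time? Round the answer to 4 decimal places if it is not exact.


SJF order (ascending): [5, 7, 9, 13]
Completion times:
  Job 1: burst=5, C=5
  Job 2: burst=7, C=12
  Job 3: burst=9, C=21
  Job 4: burst=13, C=34
Average completion = 72/4 = 18.0

18.0


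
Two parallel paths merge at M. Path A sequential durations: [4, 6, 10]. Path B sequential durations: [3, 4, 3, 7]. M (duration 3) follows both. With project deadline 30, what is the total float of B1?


Forward pass: ES(B1) = sum of predecessors on chain B = 0
EF = ES + duration = 0 + 3 = 3
Backward pass: LF(M) = deadline = 30; LS(M) = 30 - 3 = 27
LF(B1) = LS(M) - sum(successors on chain B) = 27 - 14 = 13
LS = LF - duration = 13 - 3 = 10
Total float = LS - ES = 10 - 0 = 10

10


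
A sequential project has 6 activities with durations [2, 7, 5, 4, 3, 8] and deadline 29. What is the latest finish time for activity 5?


LF(activity 5) = deadline - sum of successor durations
Successors: activities 6 through 6 with durations [8]
Sum of successor durations = 8
LF = 29 - 8 = 21

21


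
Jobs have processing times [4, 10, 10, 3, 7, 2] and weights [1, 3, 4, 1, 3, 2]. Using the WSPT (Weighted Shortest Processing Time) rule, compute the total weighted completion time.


Compute p/w ratios and sort ascending (WSPT): [(2, 2), (7, 3), (10, 4), (3, 1), (10, 3), (4, 1)]
Compute weighted completion times:
  Job (p=2,w=2): C=2, w*C=2*2=4
  Job (p=7,w=3): C=9, w*C=3*9=27
  Job (p=10,w=4): C=19, w*C=4*19=76
  Job (p=3,w=1): C=22, w*C=1*22=22
  Job (p=10,w=3): C=32, w*C=3*32=96
  Job (p=4,w=1): C=36, w*C=1*36=36
Total weighted completion time = 261

261


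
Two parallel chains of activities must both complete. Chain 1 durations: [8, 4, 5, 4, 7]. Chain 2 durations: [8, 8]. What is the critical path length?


Path A total = 8 + 4 + 5 + 4 + 7 = 28
Path B total = 8 + 8 = 16
Critical path = longest path = max(28, 16) = 28

28


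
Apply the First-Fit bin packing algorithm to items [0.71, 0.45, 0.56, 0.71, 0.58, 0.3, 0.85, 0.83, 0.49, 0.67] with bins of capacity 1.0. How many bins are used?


Place items sequentially using First-Fit:
  Item 0.71 -> new Bin 1
  Item 0.45 -> new Bin 2
  Item 0.56 -> new Bin 3
  Item 0.71 -> new Bin 4
  Item 0.58 -> new Bin 5
  Item 0.3 -> Bin 2 (now 0.75)
  Item 0.85 -> new Bin 6
  Item 0.83 -> new Bin 7
  Item 0.49 -> new Bin 8
  Item 0.67 -> new Bin 9
Total bins used = 9

9


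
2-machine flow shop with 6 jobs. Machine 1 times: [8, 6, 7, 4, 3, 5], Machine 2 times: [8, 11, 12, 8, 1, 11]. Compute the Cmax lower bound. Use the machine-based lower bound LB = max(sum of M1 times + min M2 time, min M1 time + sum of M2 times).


LB1 = sum(M1 times) + min(M2 times) = 33 + 1 = 34
LB2 = min(M1 times) + sum(M2 times) = 3 + 51 = 54
Lower bound = max(LB1, LB2) = max(34, 54) = 54

54


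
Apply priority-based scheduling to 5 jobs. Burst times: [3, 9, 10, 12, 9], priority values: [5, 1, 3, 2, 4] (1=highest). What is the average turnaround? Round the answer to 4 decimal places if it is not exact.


Sort by priority (ascending = highest first):
Order: [(1, 9), (2, 12), (3, 10), (4, 9), (5, 3)]
Completion times:
  Priority 1, burst=9, C=9
  Priority 2, burst=12, C=21
  Priority 3, burst=10, C=31
  Priority 4, burst=9, C=40
  Priority 5, burst=3, C=43
Average turnaround = 144/5 = 28.8

28.8


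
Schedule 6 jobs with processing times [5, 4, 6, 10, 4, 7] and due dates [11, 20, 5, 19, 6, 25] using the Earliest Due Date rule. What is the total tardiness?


Sort by due date (EDD order): [(6, 5), (4, 6), (5, 11), (10, 19), (4, 20), (7, 25)]
Compute completion times and tardiness:
  Job 1: p=6, d=5, C=6, tardiness=max(0,6-5)=1
  Job 2: p=4, d=6, C=10, tardiness=max(0,10-6)=4
  Job 3: p=5, d=11, C=15, tardiness=max(0,15-11)=4
  Job 4: p=10, d=19, C=25, tardiness=max(0,25-19)=6
  Job 5: p=4, d=20, C=29, tardiness=max(0,29-20)=9
  Job 6: p=7, d=25, C=36, tardiness=max(0,36-25)=11
Total tardiness = 35

35


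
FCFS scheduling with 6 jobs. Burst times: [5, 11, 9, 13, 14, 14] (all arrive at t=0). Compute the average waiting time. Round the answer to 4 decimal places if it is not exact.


FCFS order (as given): [5, 11, 9, 13, 14, 14]
Waiting times:
  Job 1: wait = 0
  Job 2: wait = 5
  Job 3: wait = 16
  Job 4: wait = 25
  Job 5: wait = 38
  Job 6: wait = 52
Sum of waiting times = 136
Average waiting time = 136/6 = 22.6667

22.6667


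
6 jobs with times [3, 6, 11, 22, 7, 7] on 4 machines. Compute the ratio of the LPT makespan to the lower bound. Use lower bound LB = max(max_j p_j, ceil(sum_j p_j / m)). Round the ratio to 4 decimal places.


LPT order: [22, 11, 7, 7, 6, 3]
Machine loads after assignment: [22, 11, 13, 10]
LPT makespan = 22
Lower bound = max(max_job, ceil(total/4)) = max(22, 14) = 22
Ratio = 22 / 22 = 1.0

1.0


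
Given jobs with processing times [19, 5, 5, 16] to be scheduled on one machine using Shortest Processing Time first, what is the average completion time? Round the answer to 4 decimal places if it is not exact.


Sort jobs by processing time (SPT order): [5, 5, 16, 19]
Compute completion times sequentially:
  Job 1: processing = 5, completes at 5
  Job 2: processing = 5, completes at 10
  Job 3: processing = 16, completes at 26
  Job 4: processing = 19, completes at 45
Sum of completion times = 86
Average completion time = 86/4 = 21.5

21.5


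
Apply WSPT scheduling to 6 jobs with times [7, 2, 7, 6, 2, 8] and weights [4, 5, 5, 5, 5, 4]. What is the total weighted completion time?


Compute p/w ratios and sort ascending (WSPT): [(2, 5), (2, 5), (6, 5), (7, 5), (7, 4), (8, 4)]
Compute weighted completion times:
  Job (p=2,w=5): C=2, w*C=5*2=10
  Job (p=2,w=5): C=4, w*C=5*4=20
  Job (p=6,w=5): C=10, w*C=5*10=50
  Job (p=7,w=5): C=17, w*C=5*17=85
  Job (p=7,w=4): C=24, w*C=4*24=96
  Job (p=8,w=4): C=32, w*C=4*32=128
Total weighted completion time = 389

389


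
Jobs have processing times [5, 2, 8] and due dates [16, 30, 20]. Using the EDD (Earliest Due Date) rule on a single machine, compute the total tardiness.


Sort by due date (EDD order): [(5, 16), (8, 20), (2, 30)]
Compute completion times and tardiness:
  Job 1: p=5, d=16, C=5, tardiness=max(0,5-16)=0
  Job 2: p=8, d=20, C=13, tardiness=max(0,13-20)=0
  Job 3: p=2, d=30, C=15, tardiness=max(0,15-30)=0
Total tardiness = 0

0


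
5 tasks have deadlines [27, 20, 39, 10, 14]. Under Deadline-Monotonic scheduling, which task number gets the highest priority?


Sort tasks by relative deadline (ascending):
  Task 4: deadline = 10
  Task 5: deadline = 14
  Task 2: deadline = 20
  Task 1: deadline = 27
  Task 3: deadline = 39
Priority order (highest first): [4, 5, 2, 1, 3]
Highest priority task = 4

4


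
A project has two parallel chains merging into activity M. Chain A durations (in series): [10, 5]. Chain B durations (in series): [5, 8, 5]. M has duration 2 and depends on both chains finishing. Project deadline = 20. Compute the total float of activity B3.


Forward pass: ES(B3) = sum of predecessors on chain B = 13
EF = ES + duration = 13 + 5 = 18
Backward pass: LF(M) = deadline = 20; LS(M) = 20 - 2 = 18
LF(B3) = LS(M) - sum(successors on chain B) = 18 - 0 = 18
LS = LF - duration = 18 - 5 = 13
Total float = LS - ES = 13 - 13 = 0

0


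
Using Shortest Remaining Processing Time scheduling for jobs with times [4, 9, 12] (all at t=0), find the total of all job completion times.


Since all jobs arrive at t=0, SRPT equals SPT ordering.
SPT order: [4, 9, 12]
Completion times:
  Job 1: p=4, C=4
  Job 2: p=9, C=13
  Job 3: p=12, C=25
Total completion time = 4 + 13 + 25 = 42

42


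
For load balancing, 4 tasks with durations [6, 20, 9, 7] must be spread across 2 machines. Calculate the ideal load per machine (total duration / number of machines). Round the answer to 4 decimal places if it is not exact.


Total processing time = 6 + 20 + 9 + 7 = 42
Number of machines = 2
Ideal balanced load = 42 / 2 = 21.0

21.0


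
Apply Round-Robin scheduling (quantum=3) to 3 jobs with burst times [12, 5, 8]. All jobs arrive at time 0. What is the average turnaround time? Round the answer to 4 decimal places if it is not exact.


Time quantum = 3
Execution trace:
  J1 runs 3 units, time = 3
  J2 runs 3 units, time = 6
  J3 runs 3 units, time = 9
  J1 runs 3 units, time = 12
  J2 runs 2 units, time = 14
  J3 runs 3 units, time = 17
  J1 runs 3 units, time = 20
  J3 runs 2 units, time = 22
  J1 runs 3 units, time = 25
Finish times: [25, 14, 22]
Average turnaround = 61/3 = 20.3333

20.3333


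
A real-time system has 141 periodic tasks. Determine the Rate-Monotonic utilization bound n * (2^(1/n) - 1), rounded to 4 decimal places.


Compute 2^(1/141) = 1.0049280405
Subtract 1: 1.0049280405 - 1 = 0.0049280405
Multiply by n: 141 * 0.0049280405 = 0.6948537105
Round to 4 dp: 0.6949

0.6949


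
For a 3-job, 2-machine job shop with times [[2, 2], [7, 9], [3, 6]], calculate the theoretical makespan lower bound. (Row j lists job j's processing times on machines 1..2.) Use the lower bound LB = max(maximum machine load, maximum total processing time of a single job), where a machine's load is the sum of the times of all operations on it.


Machine loads:
  Machine 1: 2 + 7 + 3 = 12
  Machine 2: 2 + 9 + 6 = 17
Max machine load = 17
Job totals:
  Job 1: 4
  Job 2: 16
  Job 3: 9
Max job total = 16
Lower bound = max(17, 16) = 17

17


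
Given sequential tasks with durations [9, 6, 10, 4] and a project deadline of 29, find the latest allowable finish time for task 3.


LF(activity 3) = deadline - sum of successor durations
Successors: activities 4 through 4 with durations [4]
Sum of successor durations = 4
LF = 29 - 4 = 25

25


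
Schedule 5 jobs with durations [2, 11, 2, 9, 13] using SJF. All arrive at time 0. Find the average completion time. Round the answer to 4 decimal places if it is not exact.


SJF order (ascending): [2, 2, 9, 11, 13]
Completion times:
  Job 1: burst=2, C=2
  Job 2: burst=2, C=4
  Job 3: burst=9, C=13
  Job 4: burst=11, C=24
  Job 5: burst=13, C=37
Average completion = 80/5 = 16.0

16.0


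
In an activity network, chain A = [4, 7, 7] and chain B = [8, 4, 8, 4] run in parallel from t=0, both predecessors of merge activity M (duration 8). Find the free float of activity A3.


ES(A3) = sum of predecessors on chain A = 11
EF(A3) = ES + duration = 11 + 7 = 18
Successor of A3 is M. ES(M) = max(sum(A), sum(B)) = max(18, 24) = 24
Free float = ES(successor) - EF(current) = 24 - 18 = 6

6


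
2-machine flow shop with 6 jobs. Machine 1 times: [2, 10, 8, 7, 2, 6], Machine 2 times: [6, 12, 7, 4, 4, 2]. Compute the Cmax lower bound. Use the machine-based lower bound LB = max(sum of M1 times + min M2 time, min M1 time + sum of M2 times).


LB1 = sum(M1 times) + min(M2 times) = 35 + 2 = 37
LB2 = min(M1 times) + sum(M2 times) = 2 + 35 = 37
Lower bound = max(LB1, LB2) = max(37, 37) = 37

37


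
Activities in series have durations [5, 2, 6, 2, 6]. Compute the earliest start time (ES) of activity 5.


Activity 5 starts after activities 1 through 4 complete.
Predecessor durations: [5, 2, 6, 2]
ES = 5 + 2 + 6 + 2 = 15

15


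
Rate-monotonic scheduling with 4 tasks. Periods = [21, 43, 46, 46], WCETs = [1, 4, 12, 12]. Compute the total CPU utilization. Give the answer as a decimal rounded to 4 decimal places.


Compute individual utilizations (exact fractions):
  Task 1: C/T = 1/21 (approx. 0.0476)
  Task 2: C/T = 4/43 (approx. 0.093)
  Task 3: C/T = 12/46 = 6/23 (approx. 0.2609)
  Task 4: C/T = 12/46 = 6/23 (approx. 0.2609)
Total utilization U = 1/21 + 4/43 + 6/23 + 6/23 = 13757/20769
Rounded to 4 decimal places: U = 0.6624
RM (Liu & Layland) bound for 4 tasks = 0.756828; compare with U = 13757/20769 (approx. 0.662381)
U <= bound, so schedulable by RM sufficient condition.

0.6624


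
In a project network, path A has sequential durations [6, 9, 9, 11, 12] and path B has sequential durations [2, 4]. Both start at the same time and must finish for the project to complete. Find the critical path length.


Path A total = 6 + 9 + 9 + 11 + 12 = 47
Path B total = 2 + 4 = 6
Critical path = longest path = max(47, 6) = 47

47


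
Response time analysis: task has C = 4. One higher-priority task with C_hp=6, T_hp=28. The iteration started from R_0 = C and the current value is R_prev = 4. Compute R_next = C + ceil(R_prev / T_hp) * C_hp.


R_next = C + ceil(R_prev / T_hp) * C_hp
ceil(4 / 28) = ceil(0.1429) = 1
Interference = 1 * 6 = 6
R_next = 4 + 6 = 10

10


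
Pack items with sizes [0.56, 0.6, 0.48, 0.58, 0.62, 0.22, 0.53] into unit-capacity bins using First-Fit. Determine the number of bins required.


Place items sequentially using First-Fit:
  Item 0.56 -> new Bin 1
  Item 0.6 -> new Bin 2
  Item 0.48 -> new Bin 3
  Item 0.58 -> new Bin 4
  Item 0.62 -> new Bin 5
  Item 0.22 -> Bin 1 (now 0.78)
  Item 0.53 -> new Bin 6
Total bins used = 6

6


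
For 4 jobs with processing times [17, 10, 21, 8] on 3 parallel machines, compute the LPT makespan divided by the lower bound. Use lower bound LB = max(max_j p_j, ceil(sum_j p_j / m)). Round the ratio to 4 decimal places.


LPT order: [21, 17, 10, 8]
Machine loads after assignment: [21, 17, 18]
LPT makespan = 21
Lower bound = max(max_job, ceil(total/3)) = max(21, 19) = 21
Ratio = 21 / 21 = 1.0

1.0


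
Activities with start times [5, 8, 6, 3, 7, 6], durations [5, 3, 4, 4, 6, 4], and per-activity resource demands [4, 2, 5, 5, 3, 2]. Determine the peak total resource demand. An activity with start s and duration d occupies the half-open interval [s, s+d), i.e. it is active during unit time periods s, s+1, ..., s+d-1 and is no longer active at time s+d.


Each activity i is active on [start_i, start_i + duration_i).
Compute total resource usage per time slot:
  t=0: active resources = [], total = 0
  t=1: active resources = [], total = 0
  t=2: active resources = [], total = 0
  t=3: active resources = [5], total = 5
  t=4: active resources = [5], total = 5
  t=5: active resources = [4, 5], total = 9
  t=6: active resources = [4, 5, 5, 2], total = 16
  t=7: active resources = [4, 5, 3, 2], total = 14
  t=8: active resources = [4, 2, 5, 3, 2], total = 16
  t=9: active resources = [4, 2, 5, 3, 2], total = 16
  t=10: active resources = [2, 3], total = 5
  t=11: active resources = [3], total = 3
  t=12: active resources = [3], total = 3
Peak resource demand = 16

16


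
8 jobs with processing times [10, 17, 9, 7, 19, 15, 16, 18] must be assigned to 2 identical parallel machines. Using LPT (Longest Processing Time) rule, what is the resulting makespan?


Sort jobs in decreasing order (LPT): [19, 18, 17, 16, 15, 10, 9, 7]
Assign each job to the least loaded machine:
  Machine 1: jobs [19, 16, 15, 7], load = 57
  Machine 2: jobs [18, 17, 10, 9], load = 54
Makespan = max load = 57

57


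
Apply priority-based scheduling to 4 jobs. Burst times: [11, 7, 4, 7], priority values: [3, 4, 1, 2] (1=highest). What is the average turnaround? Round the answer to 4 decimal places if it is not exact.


Sort by priority (ascending = highest first):
Order: [(1, 4), (2, 7), (3, 11), (4, 7)]
Completion times:
  Priority 1, burst=4, C=4
  Priority 2, burst=7, C=11
  Priority 3, burst=11, C=22
  Priority 4, burst=7, C=29
Average turnaround = 66/4 = 16.5

16.5


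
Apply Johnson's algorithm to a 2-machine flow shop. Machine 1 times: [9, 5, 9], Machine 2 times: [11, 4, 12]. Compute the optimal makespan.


Apply Johnson's rule:
  Group 1 (a <= b): [(1, 9, 11), (3, 9, 12)]
  Group 2 (a > b): [(2, 5, 4)]
Optimal job order: [1, 3, 2]
Schedule:
  Job 1: M1 done at 9, M2 done at 20
  Job 3: M1 done at 18, M2 done at 32
  Job 2: M1 done at 23, M2 done at 36
Makespan = 36

36


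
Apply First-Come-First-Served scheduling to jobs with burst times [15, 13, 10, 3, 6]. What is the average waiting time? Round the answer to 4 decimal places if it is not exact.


FCFS order (as given): [15, 13, 10, 3, 6]
Waiting times:
  Job 1: wait = 0
  Job 2: wait = 15
  Job 3: wait = 28
  Job 4: wait = 38
  Job 5: wait = 41
Sum of waiting times = 122
Average waiting time = 122/5 = 24.4

24.4


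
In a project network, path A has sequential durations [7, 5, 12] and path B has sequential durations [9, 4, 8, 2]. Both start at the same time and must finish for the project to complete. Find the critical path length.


Path A total = 7 + 5 + 12 = 24
Path B total = 9 + 4 + 8 + 2 = 23
Critical path = longest path = max(24, 23) = 24

24


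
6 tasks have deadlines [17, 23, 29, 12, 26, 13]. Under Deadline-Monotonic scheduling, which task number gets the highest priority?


Sort tasks by relative deadline (ascending):
  Task 4: deadline = 12
  Task 6: deadline = 13
  Task 1: deadline = 17
  Task 2: deadline = 23
  Task 5: deadline = 26
  Task 3: deadline = 29
Priority order (highest first): [4, 6, 1, 2, 5, 3]
Highest priority task = 4

4


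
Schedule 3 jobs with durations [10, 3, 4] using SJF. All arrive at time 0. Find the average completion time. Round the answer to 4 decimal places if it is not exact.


SJF order (ascending): [3, 4, 10]
Completion times:
  Job 1: burst=3, C=3
  Job 2: burst=4, C=7
  Job 3: burst=10, C=17
Average completion = 27/3 = 9.0

9.0


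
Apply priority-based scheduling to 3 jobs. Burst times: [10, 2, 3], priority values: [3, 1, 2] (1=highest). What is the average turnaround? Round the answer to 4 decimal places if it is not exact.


Sort by priority (ascending = highest first):
Order: [(1, 2), (2, 3), (3, 10)]
Completion times:
  Priority 1, burst=2, C=2
  Priority 2, burst=3, C=5
  Priority 3, burst=10, C=15
Average turnaround = 22/3 = 7.3333

7.3333


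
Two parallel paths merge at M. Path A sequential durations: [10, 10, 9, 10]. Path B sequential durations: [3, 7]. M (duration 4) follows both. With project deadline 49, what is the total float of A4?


Forward pass: ES(A4) = sum of predecessors on chain A = 29
EF = ES + duration = 29 + 10 = 39
Backward pass: LF(M) = deadline = 49; LS(M) = 49 - 4 = 45
LF(A4) = LS(M) - sum(successors on chain A) = 45 - 0 = 45
LS = LF - duration = 45 - 10 = 35
Total float = LS - ES = 35 - 29 = 6

6


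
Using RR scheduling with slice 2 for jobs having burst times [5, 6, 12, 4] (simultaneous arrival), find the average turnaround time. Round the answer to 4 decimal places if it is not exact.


Time quantum = 2
Execution trace:
  J1 runs 2 units, time = 2
  J2 runs 2 units, time = 4
  J3 runs 2 units, time = 6
  J4 runs 2 units, time = 8
  J1 runs 2 units, time = 10
  J2 runs 2 units, time = 12
  J3 runs 2 units, time = 14
  J4 runs 2 units, time = 16
  J1 runs 1 units, time = 17
  J2 runs 2 units, time = 19
  J3 runs 2 units, time = 21
  J3 runs 2 units, time = 23
  J3 runs 2 units, time = 25
  J3 runs 2 units, time = 27
Finish times: [17, 19, 27, 16]
Average turnaround = 79/4 = 19.75

19.75


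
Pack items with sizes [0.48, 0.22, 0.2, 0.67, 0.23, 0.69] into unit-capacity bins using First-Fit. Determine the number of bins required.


Place items sequentially using First-Fit:
  Item 0.48 -> new Bin 1
  Item 0.22 -> Bin 1 (now 0.7)
  Item 0.2 -> Bin 1 (now 0.9)
  Item 0.67 -> new Bin 2
  Item 0.23 -> Bin 2 (now 0.9)
  Item 0.69 -> new Bin 3
Total bins used = 3

3


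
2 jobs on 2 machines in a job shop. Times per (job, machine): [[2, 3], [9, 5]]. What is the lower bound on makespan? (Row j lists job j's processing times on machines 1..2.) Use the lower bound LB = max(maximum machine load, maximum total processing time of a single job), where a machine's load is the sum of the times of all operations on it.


Machine loads:
  Machine 1: 2 + 9 = 11
  Machine 2: 3 + 5 = 8
Max machine load = 11
Job totals:
  Job 1: 5
  Job 2: 14
Max job total = 14
Lower bound = max(11, 14) = 14

14


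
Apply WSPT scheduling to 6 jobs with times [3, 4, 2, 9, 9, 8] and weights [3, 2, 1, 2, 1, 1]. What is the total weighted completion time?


Compute p/w ratios and sort ascending (WSPT): [(3, 3), (4, 2), (2, 1), (9, 2), (8, 1), (9, 1)]
Compute weighted completion times:
  Job (p=3,w=3): C=3, w*C=3*3=9
  Job (p=4,w=2): C=7, w*C=2*7=14
  Job (p=2,w=1): C=9, w*C=1*9=9
  Job (p=9,w=2): C=18, w*C=2*18=36
  Job (p=8,w=1): C=26, w*C=1*26=26
  Job (p=9,w=1): C=35, w*C=1*35=35
Total weighted completion time = 129

129


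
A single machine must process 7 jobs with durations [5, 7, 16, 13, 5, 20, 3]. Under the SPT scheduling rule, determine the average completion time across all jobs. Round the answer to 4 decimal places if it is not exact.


Sort jobs by processing time (SPT order): [3, 5, 5, 7, 13, 16, 20]
Compute completion times sequentially:
  Job 1: processing = 3, completes at 3
  Job 2: processing = 5, completes at 8
  Job 3: processing = 5, completes at 13
  Job 4: processing = 7, completes at 20
  Job 5: processing = 13, completes at 33
  Job 6: processing = 16, completes at 49
  Job 7: processing = 20, completes at 69
Sum of completion times = 195
Average completion time = 195/7 = 27.8571

27.8571


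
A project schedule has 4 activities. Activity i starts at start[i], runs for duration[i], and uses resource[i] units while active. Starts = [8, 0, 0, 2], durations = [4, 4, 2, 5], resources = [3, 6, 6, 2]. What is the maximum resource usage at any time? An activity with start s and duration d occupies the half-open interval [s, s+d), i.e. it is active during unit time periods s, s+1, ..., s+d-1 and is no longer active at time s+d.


Each activity i is active on [start_i, start_i + duration_i).
Compute total resource usage per time slot:
  t=0: active resources = [6, 6], total = 12
  t=1: active resources = [6, 6], total = 12
  t=2: active resources = [6, 2], total = 8
  t=3: active resources = [6, 2], total = 8
  t=4: active resources = [2], total = 2
  t=5: active resources = [2], total = 2
  t=6: active resources = [2], total = 2
  t=7: active resources = [], total = 0
  t=8: active resources = [3], total = 3
  t=9: active resources = [3], total = 3
  t=10: active resources = [3], total = 3
  t=11: active resources = [3], total = 3
Peak resource demand = 12

12


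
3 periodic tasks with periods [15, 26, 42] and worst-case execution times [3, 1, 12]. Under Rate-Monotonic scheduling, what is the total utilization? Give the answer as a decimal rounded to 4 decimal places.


Compute individual utilizations (exact fractions):
  Task 1: C/T = 3/15 = 1/5 (approx. 0.2)
  Task 2: C/T = 1/26 (approx. 0.0385)
  Task 3: C/T = 12/42 = 2/7 (approx. 0.2857)
Total utilization U = 1/5 + 1/26 + 2/7 = 477/910
Rounded to 4 decimal places: U = 0.5242
RM (Liu & Layland) bound for 3 tasks = 0.779763; compare with U = 477/910 (approx. 0.524176)
U <= bound, so schedulable by RM sufficient condition.

0.5242


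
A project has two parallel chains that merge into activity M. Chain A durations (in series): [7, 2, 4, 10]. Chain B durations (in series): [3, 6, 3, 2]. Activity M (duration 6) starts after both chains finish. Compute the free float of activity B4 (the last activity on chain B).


ES(B4) = sum of predecessors on chain B = 12
EF(B4) = ES + duration = 12 + 2 = 14
Successor of B4 is M. ES(M) = max(sum(A), sum(B)) = max(23, 14) = 23
Free float = ES(successor) - EF(current) = 23 - 14 = 9

9


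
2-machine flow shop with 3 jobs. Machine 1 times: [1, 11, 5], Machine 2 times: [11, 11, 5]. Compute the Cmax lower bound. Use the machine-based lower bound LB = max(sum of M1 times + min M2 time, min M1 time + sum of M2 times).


LB1 = sum(M1 times) + min(M2 times) = 17 + 5 = 22
LB2 = min(M1 times) + sum(M2 times) = 1 + 27 = 28
Lower bound = max(LB1, LB2) = max(22, 28) = 28

28


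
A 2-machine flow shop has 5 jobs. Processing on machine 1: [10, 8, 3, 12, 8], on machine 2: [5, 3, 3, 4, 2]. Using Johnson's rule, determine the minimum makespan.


Apply Johnson's rule:
  Group 1 (a <= b): [(3, 3, 3)]
  Group 2 (a > b): [(1, 10, 5), (4, 12, 4), (2, 8, 3), (5, 8, 2)]
Optimal job order: [3, 1, 4, 2, 5]
Schedule:
  Job 3: M1 done at 3, M2 done at 6
  Job 1: M1 done at 13, M2 done at 18
  Job 4: M1 done at 25, M2 done at 29
  Job 2: M1 done at 33, M2 done at 36
  Job 5: M1 done at 41, M2 done at 43
Makespan = 43

43


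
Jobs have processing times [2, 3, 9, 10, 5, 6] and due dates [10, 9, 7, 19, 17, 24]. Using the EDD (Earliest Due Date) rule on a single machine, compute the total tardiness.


Sort by due date (EDD order): [(9, 7), (3, 9), (2, 10), (5, 17), (10, 19), (6, 24)]
Compute completion times and tardiness:
  Job 1: p=9, d=7, C=9, tardiness=max(0,9-7)=2
  Job 2: p=3, d=9, C=12, tardiness=max(0,12-9)=3
  Job 3: p=2, d=10, C=14, tardiness=max(0,14-10)=4
  Job 4: p=5, d=17, C=19, tardiness=max(0,19-17)=2
  Job 5: p=10, d=19, C=29, tardiness=max(0,29-19)=10
  Job 6: p=6, d=24, C=35, tardiness=max(0,35-24)=11
Total tardiness = 32

32


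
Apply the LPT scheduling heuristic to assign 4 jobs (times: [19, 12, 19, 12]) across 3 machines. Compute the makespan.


Sort jobs in decreasing order (LPT): [19, 19, 12, 12]
Assign each job to the least loaded machine:
  Machine 1: jobs [19], load = 19
  Machine 2: jobs [19], load = 19
  Machine 3: jobs [12, 12], load = 24
Makespan = max load = 24

24


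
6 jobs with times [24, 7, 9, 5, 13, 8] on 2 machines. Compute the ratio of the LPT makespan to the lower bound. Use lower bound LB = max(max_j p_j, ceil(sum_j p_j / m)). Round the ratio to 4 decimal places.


LPT order: [24, 13, 9, 8, 7, 5]
Machine loads after assignment: [31, 35]
LPT makespan = 35
Lower bound = max(max_job, ceil(total/2)) = max(24, 33) = 33
Ratio = 35 / 33 = 1.0606

1.0606


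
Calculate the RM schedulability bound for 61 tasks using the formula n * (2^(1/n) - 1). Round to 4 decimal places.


Compute 2^(1/61) = 1.0114278734
Subtract 1: 1.0114278734 - 1 = 0.0114278734
Multiply by n: 61 * 0.0114278734 = 0.6971002774
Round to 4 dp: 0.6971

0.6971


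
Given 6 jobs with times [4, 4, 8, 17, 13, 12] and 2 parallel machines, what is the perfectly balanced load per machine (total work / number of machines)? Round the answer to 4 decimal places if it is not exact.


Total processing time = 4 + 4 + 8 + 17 + 13 + 12 = 58
Number of machines = 2
Ideal balanced load = 58 / 2 = 29.0

29.0


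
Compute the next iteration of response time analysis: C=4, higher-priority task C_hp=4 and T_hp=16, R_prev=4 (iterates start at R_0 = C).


R_next = C + ceil(R_prev / T_hp) * C_hp
ceil(4 / 16) = ceil(0.25) = 1
Interference = 1 * 4 = 4
R_next = 4 + 4 = 8

8


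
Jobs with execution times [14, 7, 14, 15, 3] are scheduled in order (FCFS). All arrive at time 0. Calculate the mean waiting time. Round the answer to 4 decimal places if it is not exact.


FCFS order (as given): [14, 7, 14, 15, 3]
Waiting times:
  Job 1: wait = 0
  Job 2: wait = 14
  Job 3: wait = 21
  Job 4: wait = 35
  Job 5: wait = 50
Sum of waiting times = 120
Average waiting time = 120/5 = 24.0

24.0


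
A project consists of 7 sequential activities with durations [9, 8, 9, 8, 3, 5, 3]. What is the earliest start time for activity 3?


Activity 3 starts after activities 1 through 2 complete.
Predecessor durations: [9, 8]
ES = 9 + 8 = 17

17


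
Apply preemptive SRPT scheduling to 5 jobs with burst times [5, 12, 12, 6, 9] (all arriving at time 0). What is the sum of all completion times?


Since all jobs arrive at t=0, SRPT equals SPT ordering.
SPT order: [5, 6, 9, 12, 12]
Completion times:
  Job 1: p=5, C=5
  Job 2: p=6, C=11
  Job 3: p=9, C=20
  Job 4: p=12, C=32
  Job 5: p=12, C=44
Total completion time = 5 + 11 + 20 + 32 + 44 = 112

112
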